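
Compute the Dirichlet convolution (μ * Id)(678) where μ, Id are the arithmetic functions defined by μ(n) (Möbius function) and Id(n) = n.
(μ * Id)(678) = 224

Divisors of 678: [1, 2, 3, 6, 113, 226, 339, 678]. For each d | 678:
  d = 1: μ(1) · Id(678/1) = 1 · 678 = 678
  d = 2: μ(2) · Id(678/2) = -1 · 339 = -339
  d = 3: μ(3) · Id(678/3) = -1 · 226 = -226
  d = 6: μ(6) · Id(678/6) = 1 · 113 = 113
  d = 113: μ(113) · Id(678/113) = -1 · 6 = -6
  d = 226: μ(226) · Id(678/226) = 1 · 3 = 3
  d = 339: μ(339) · Id(678/339) = 1 · 2 = 2
  d = 678: μ(678) · Id(678/678) = -1 · 1 = -1
Summing: (μ * Id)(678) = 678 + -339 + -226 + 113 + -6 + 3 + 2 + -1 = 224.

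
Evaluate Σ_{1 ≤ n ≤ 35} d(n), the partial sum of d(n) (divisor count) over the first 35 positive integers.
Σ_{n ≤ 35} d(n) = 131

Compute d(n) for each 1 ≤ n ≤ 35: d(1) = 1, d(2) = 2, d(3) = 2, d(4) = 3, d(5) = 2, d(6) = 4, d(7) = 2, d(8) = 4, d(9) = 3, d(10) = 4, d(11) = 2, d(12) = 6, d(13) = 2, d(14) = 4, d(15) = 4, d(16) = 5, d(17) = 2, d(18) = 6, d(19) = 2, d(20) = 6, d(21) = 4, d(22) = 4, d(23) = 2, d(24) = 8, d(25) = 3, d(26) = 4, d(27) = 4, d(28) = 6, d(29) = 2, d(30) = 8, d(31) = 2, d(32) = 6, d(33) = 4, d(34) = 4, d(35) = 4. Summing all 35 values: 131. (Dirichlet's divisor formula: Σ_{n ≤ x} d(n) = x ln(x) + (2γ − 1) x + O(√x). For x = 35, the asymptotic estimate is ≈ 129.84.)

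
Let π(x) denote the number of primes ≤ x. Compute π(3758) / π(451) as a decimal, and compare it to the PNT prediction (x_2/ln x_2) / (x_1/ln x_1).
π(3758)/π(451) = 522/87 ≈ 6.0000;  PNT prediction ≈ 6.1864.

π(451) = 87 and π(3758) = 522, so π(3758)/π(451) ≈ 6.0000. The PNT-predicted ratio is (3758/ln(3758)) / (451/ln(451)) ≈ 6.1864. The two agree to within a few percent, as expected.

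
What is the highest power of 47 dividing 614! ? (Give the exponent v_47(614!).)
v_47(614!) = 13

Legendre's formula: v_p(n!) = Σ_{k ≥ 1} ⌊n / p^k⌋. For p = 47, n = 614, the terms are:
  ⌊614/47^1⌋ = ⌊614/47⌋ = 13
(the next term ⌊614/47^2⌋ = 0, terminating the sum). Summing: v_47(614!) = 13 = 13.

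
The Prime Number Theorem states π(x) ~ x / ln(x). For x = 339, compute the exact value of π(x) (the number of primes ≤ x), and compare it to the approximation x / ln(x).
π(339) = 68;  x/ln(x) ≈ 58.19;  relative error ≈ 14.43%.

Directly count primes up to 339: π(339) = 68. The PNT approximation gives 339/ln(339) ≈ 339/5.82600 ≈ 58.19. Relative error (π(x) − x/ln(x)) / π(x) ≈ 14.43%; the approximation is known to undercount slightly (Li(x) is a better estimate).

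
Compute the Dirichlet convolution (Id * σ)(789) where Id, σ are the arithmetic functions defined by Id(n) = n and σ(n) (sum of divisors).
(Id * σ)(789) = 3689

Divisors of 789: [1, 3, 263, 789]. For each d | 789:
  d = 1: Id(1) · σ(789/1) = 1 · 1056 = 1056
  d = 3: Id(3) · σ(789/3) = 3 · 264 = 792
  d = 263: Id(263) · σ(789/263) = 263 · 4 = 1052
  d = 789: Id(789) · σ(789/789) = 789 · 1 = 789
Summing: (Id * σ)(789) = 1056 + 792 + 1052 + 789 = 3689.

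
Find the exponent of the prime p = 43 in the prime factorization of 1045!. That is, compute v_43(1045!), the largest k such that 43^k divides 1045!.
v_43(1045!) = 24

Legendre's formula: v_p(n!) = Σ_{k ≥ 1} ⌊n / p^k⌋. For p = 43, n = 1045, the terms are:
  ⌊1045/43^1⌋ = ⌊1045/43⌋ = 24
(the next term ⌊1045/43^2⌋ = 0, terminating the sum). Summing: v_43(1045!) = 24 = 24.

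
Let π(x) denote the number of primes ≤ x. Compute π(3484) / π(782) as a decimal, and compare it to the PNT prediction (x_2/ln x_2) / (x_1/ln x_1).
π(3484)/π(782) = 487/137 ≈ 3.5547;  PNT prediction ≈ 3.6391.

π(782) = 137 and π(3484) = 487, so π(3484)/π(782) ≈ 3.5547. The PNT-predicted ratio is (3484/ln(3484)) / (782/ln(782)) ≈ 3.6391. The two agree to within a few percent, as expected.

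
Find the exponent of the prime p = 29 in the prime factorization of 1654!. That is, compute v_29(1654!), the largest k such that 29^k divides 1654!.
v_29(1654!) = 58

Legendre's formula: v_p(n!) = Σ_{k ≥ 1} ⌊n / p^k⌋. For p = 29, n = 1654, the terms are:
  ⌊1654/29^1⌋ = ⌊1654/29⌋ = 57
  ⌊1654/29^2⌋ = ⌊1654/841⌋ = 1
(the next term ⌊1654/29^3⌋ = 0, terminating the sum). Summing: v_29(1654!) = 57 + 1 = 58.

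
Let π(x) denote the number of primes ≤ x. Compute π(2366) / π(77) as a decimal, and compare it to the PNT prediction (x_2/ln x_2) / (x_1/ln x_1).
π(2366)/π(77) = 350/21 ≈ 16.6667;  PNT prediction ≈ 17.1803.

π(77) = 21 and π(2366) = 350, so π(2366)/π(77) ≈ 16.6667. The PNT-predicted ratio is (2366/ln(2366)) / (77/ln(77)) ≈ 17.1803. The two agree to within a few percent, as expected.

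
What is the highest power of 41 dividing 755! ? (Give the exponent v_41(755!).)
v_41(755!) = 18

Legendre's formula: v_p(n!) = Σ_{k ≥ 1} ⌊n / p^k⌋. For p = 41, n = 755, the terms are:
  ⌊755/41^1⌋ = ⌊755/41⌋ = 18
(the next term ⌊755/41^2⌋ = 0, terminating the sum). Summing: v_41(755!) = 18 = 18.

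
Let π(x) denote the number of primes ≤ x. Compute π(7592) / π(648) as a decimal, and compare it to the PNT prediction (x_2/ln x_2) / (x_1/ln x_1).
π(7592)/π(648) = 965/118 ≈ 8.1780;  PNT prediction ≈ 8.4891.

π(648) = 118 and π(7592) = 965, so π(7592)/π(648) ≈ 8.1780. The PNT-predicted ratio is (7592/ln(7592)) / (648/ln(648)) ≈ 8.4891. The two agree to within a few percent, as expected.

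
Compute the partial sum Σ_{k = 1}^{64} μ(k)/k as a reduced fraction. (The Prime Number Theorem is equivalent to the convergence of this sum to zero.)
Σ μ(k)/k = 1874648830674470878723/117288381359406970983270

Values of μ(k) for 1 ≤ k ≤ 64: μ(1) = 1, μ(2) = -1, μ(3) = -1, μ(5) = -1, μ(6) = 1, μ(7) = -1, μ(10) = 1, μ(11) = -1, μ(13) = -1, μ(14) = 1, μ(15) = 1, μ(17) = -1, μ(19) = -1, μ(21) = 1, μ(22) = 1, μ(23) = -1, μ(26) = 1, μ(29) = -1, μ(30) = -1, μ(31) = -1, μ(33) = 1, μ(34) = 1, μ(35) = 1, μ(37) = -1, μ(38) = 1, μ(39) = 1, μ(41) = -1, μ(42) = -1, μ(43) = -1, μ(46) = 1, μ(47) = -1, μ(51) = 1, μ(53) = -1, μ(55) = 1, μ(57) = 1, μ(58) = 1, μ(59) = -1, μ(61) = -1, μ(62) = 1, with μ = 0 on non-squarefree integers. Summing μ(k)/k for k where μ(k) ≠ 0 gives 1874648830674470878723/117288381359406970983270 ≈ 0.0160. (PNT ⟺ this sum → 0 as n → ∞.)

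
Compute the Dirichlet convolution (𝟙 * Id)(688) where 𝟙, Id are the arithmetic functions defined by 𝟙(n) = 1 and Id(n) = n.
(𝟙 * Id)(688) = 1364

Divisors of 688: [1, 2, 4, 8, 16, 43, 86, 172, 344, 688]. For each d | 688:
  d = 1: 𝟙(1) · Id(688/1) = 1 · 688 = 688
  d = 2: 𝟙(2) · Id(688/2) = 1 · 344 = 344
  d = 4: 𝟙(4) · Id(688/4) = 1 · 172 = 172
  d = 8: 𝟙(8) · Id(688/8) = 1 · 86 = 86
  d = 16: 𝟙(16) · Id(688/16) = 1 · 43 = 43
  d = 43: 𝟙(43) · Id(688/43) = 1 · 16 = 16
  d = 86: 𝟙(86) · Id(688/86) = 1 · 8 = 8
  d = 172: 𝟙(172) · Id(688/172) = 1 · 4 = 4
  d = 344: 𝟙(344) · Id(688/344) = 1 · 2 = 2
  d = 688: 𝟙(688) · Id(688/688) = 1 · 1 = 1
Summing: (𝟙 * Id)(688) = 688 + 344 + 172 + 86 + 43 + 16 + 8 + 4 + 2 + 1 = 1364.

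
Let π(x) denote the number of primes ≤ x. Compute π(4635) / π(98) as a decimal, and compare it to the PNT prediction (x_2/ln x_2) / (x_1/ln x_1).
π(4635)/π(98) = 624/25 ≈ 24.9600;  PNT prediction ≈ 25.6889.

π(98) = 25 and π(4635) = 624, so π(4635)/π(98) ≈ 24.9600. The PNT-predicted ratio is (4635/ln(4635)) / (98/ln(98)) ≈ 25.6889. The two agree to within a few percent, as expected.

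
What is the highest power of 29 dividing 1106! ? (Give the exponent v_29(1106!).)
v_29(1106!) = 39

Legendre's formula: v_p(n!) = Σ_{k ≥ 1} ⌊n / p^k⌋. For p = 29, n = 1106, the terms are:
  ⌊1106/29^1⌋ = ⌊1106/29⌋ = 38
  ⌊1106/29^2⌋ = ⌊1106/841⌋ = 1
(the next term ⌊1106/29^3⌋ = 0, terminating the sum). Summing: v_29(1106!) = 38 + 1 = 39.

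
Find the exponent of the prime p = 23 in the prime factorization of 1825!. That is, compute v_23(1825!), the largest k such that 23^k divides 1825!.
v_23(1825!) = 82

Legendre's formula: v_p(n!) = Σ_{k ≥ 1} ⌊n / p^k⌋. For p = 23, n = 1825, the terms are:
  ⌊1825/23^1⌋ = ⌊1825/23⌋ = 79
  ⌊1825/23^2⌋ = ⌊1825/529⌋ = 3
(the next term ⌊1825/23^3⌋ = 0, terminating the sum). Summing: v_23(1825!) = 79 + 3 = 82.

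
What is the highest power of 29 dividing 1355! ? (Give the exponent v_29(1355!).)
v_29(1355!) = 47

Legendre's formula: v_p(n!) = Σ_{k ≥ 1} ⌊n / p^k⌋. For p = 29, n = 1355, the terms are:
  ⌊1355/29^1⌋ = ⌊1355/29⌋ = 46
  ⌊1355/29^2⌋ = ⌊1355/841⌋ = 1
(the next term ⌊1355/29^3⌋ = 0, terminating the sum). Summing: v_29(1355!) = 46 + 1 = 47.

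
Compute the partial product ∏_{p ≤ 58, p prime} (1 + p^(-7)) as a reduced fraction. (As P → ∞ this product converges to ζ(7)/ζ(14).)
∏ = 309952223984670960543603211891856695601672510675385627534277668624533812457091991127236052954668734671204274242309849088/307404601692723276790274585782287621574695329443342398483341336503340384695750533342769593387518417543812906517214978125

The primes p ≤ 58 are [2, 3, 5, 7, 11, 13, 17, 19, 23, 29, 31, 37, 41, 43, 47, 53]. For each, (1 + 1/p^7) = (p^7 + 1)/p^7. Multiplying these fractions over p ∈ [2, 3, 5, 7, 11, 13, 17, 19, 23, 29, 31, 37, 41, 43, 47, 53] gives 309952223984670960543603211891856695601672510675385627534277668624533812457091991127236052954668734671204274242309849088/307404601692723276790274585782287621574695329443342398483341336503340384695750533342769593387518417543812906517214978125. (In the limit P → ∞ this tends to ζ(7)/ζ(14).)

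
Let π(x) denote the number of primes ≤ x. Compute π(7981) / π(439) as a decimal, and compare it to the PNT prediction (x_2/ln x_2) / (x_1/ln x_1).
π(7981)/π(439) = 1006/85 ≈ 11.8353;  PNT prediction ≈ 12.3114.

π(439) = 85 and π(7981) = 1006, so π(7981)/π(439) ≈ 11.8353. The PNT-predicted ratio is (7981/ln(7981)) / (439/ln(439)) ≈ 12.3114. The two agree to within a few percent, as expected.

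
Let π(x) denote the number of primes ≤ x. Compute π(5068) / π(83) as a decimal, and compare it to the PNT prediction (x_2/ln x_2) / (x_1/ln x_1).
π(5068)/π(83) = 677/23 ≈ 29.4348;  PNT prediction ≈ 31.6288.

π(83) = 23 and π(5068) = 677, so π(5068)/π(83) ≈ 29.4348. The PNT-predicted ratio is (5068/ln(5068)) / (83/ln(83)) ≈ 31.6288. The two agree to within a few percent, as expected.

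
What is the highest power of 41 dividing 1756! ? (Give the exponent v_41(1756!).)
v_41(1756!) = 43

Legendre's formula: v_p(n!) = Σ_{k ≥ 1} ⌊n / p^k⌋. For p = 41, n = 1756, the terms are:
  ⌊1756/41^1⌋ = ⌊1756/41⌋ = 42
  ⌊1756/41^2⌋ = ⌊1756/1681⌋ = 1
(the next term ⌊1756/41^3⌋ = 0, terminating the sum). Summing: v_41(1756!) = 42 + 1 = 43.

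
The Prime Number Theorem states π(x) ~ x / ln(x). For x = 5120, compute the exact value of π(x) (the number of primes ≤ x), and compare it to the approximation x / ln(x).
π(5120) = 685;  x/ln(x) ≈ 599.47;  relative error ≈ 12.49%.

Directly count primes up to 5120: π(5120) = 685. The PNT approximation gives 5120/ln(5120) ≈ 5120/8.54091 ≈ 599.47. Relative error (π(x) − x/ln(x)) / π(x) ≈ 12.49%; the approximation is known to undercount slightly (Li(x) is a better estimate).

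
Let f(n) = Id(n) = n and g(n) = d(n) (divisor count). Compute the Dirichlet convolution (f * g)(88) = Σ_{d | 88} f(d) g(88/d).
(Id * d)(88) = 338

Divisors of 88: [1, 2, 4, 8, 11, 22, 44, 88]. For each d | 88:
  d = 1: Id(1) · d(88/1) = 1 · 8 = 8
  d = 2: Id(2) · d(88/2) = 2 · 6 = 12
  d = 4: Id(4) · d(88/4) = 4 · 4 = 16
  d = 8: Id(8) · d(88/8) = 8 · 2 = 16
  d = 11: Id(11) · d(88/11) = 11 · 4 = 44
  d = 22: Id(22) · d(88/22) = 22 · 3 = 66
  d = 44: Id(44) · d(88/44) = 44 · 2 = 88
  d = 88: Id(88) · d(88/88) = 88 · 1 = 88
Summing: (Id * d)(88) = 8 + 12 + 16 + 16 + 44 + 66 + 88 + 88 = 338.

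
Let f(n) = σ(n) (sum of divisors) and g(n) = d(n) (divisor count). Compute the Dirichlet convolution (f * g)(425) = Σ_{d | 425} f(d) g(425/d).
(σ * d)(425) = 920

Divisors of 425: [1, 5, 17, 25, 85, 425]. For each d | 425:
  d = 1: σ(1) · d(425/1) = 1 · 6 = 6
  d = 5: σ(5) · d(425/5) = 6 · 4 = 24
  d = 17: σ(17) · d(425/17) = 18 · 3 = 54
  d = 25: σ(25) · d(425/25) = 31 · 2 = 62
  d = 85: σ(85) · d(425/85) = 108 · 2 = 216
  d = 425: σ(425) · d(425/425) = 558 · 1 = 558
Summing: (σ * d)(425) = 6 + 24 + 54 + 62 + 216 + 558 = 920.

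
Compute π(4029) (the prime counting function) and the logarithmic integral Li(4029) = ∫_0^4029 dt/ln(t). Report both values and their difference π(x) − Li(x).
π(4029) = 557;  Li(4029) ≈ 568.86;  π(x) − Li(x) ≈ -11.86.

Direct count of primes ≤ 4029 gives π(4029) = 557. Numerical evaluation of the logarithmic integral gives Li(4029) ≈ 568.86. The difference π(x) − Li(x) ≈ -11.86 is typically negative for small/moderate x (Li(x) overestimates), though Littlewood's theorem shows this sign changes infinitely often.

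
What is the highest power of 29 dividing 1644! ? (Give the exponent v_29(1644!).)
v_29(1644!) = 57

Legendre's formula: v_p(n!) = Σ_{k ≥ 1} ⌊n / p^k⌋. For p = 29, n = 1644, the terms are:
  ⌊1644/29^1⌋ = ⌊1644/29⌋ = 56
  ⌊1644/29^2⌋ = ⌊1644/841⌋ = 1
(the next term ⌊1644/29^3⌋ = 0, terminating the sum). Summing: v_29(1644!) = 56 + 1 = 57.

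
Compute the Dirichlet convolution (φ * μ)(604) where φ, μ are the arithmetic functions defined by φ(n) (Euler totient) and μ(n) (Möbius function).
(φ * μ)(604) = 149

Divisors of 604: [1, 2, 4, 151, 302, 604]. For each d | 604:
  d = 1: φ(1) · μ(604/1) = 1 · 0 = 0
  d = 2: φ(2) · μ(604/2) = 1 · 1 = 1
  d = 4: φ(4) · μ(604/4) = 2 · -1 = -2
  d = 151: φ(151) · μ(604/151) = 150 · 0 = 0
  d = 302: φ(302) · μ(604/302) = 150 · -1 = -150
  d = 604: φ(604) · μ(604/604) = 300 · 1 = 300
Summing: (φ * μ)(604) = 0 + 1 + -2 + 0 + -150 + 300 = 149.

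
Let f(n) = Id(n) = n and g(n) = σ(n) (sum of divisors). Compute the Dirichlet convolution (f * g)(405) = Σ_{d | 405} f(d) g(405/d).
(Id * σ)(405) = 6017

Divisors of 405: [1, 3, 5, 9, 15, 27, 45, 81, 135, 405]. For each d | 405:
  d = 1: Id(1) · σ(405/1) = 1 · 726 = 726
  d = 3: Id(3) · σ(405/3) = 3 · 240 = 720
  d = 5: Id(5) · σ(405/5) = 5 · 121 = 605
  d = 9: Id(9) · σ(405/9) = 9 · 78 = 702
  d = 15: Id(15) · σ(405/15) = 15 · 40 = 600
  d = 27: Id(27) · σ(405/27) = 27 · 24 = 648
  d = 45: Id(45) · σ(405/45) = 45 · 13 = 585
  d = 81: Id(81) · σ(405/81) = 81 · 6 = 486
  d = 135: Id(135) · σ(405/135) = 135 · 4 = 540
  d = 405: Id(405) · σ(405/405) = 405 · 1 = 405
Summing: (Id * σ)(405) = 726 + 720 + 605 + 702 + 600 + 648 + 585 + 486 + 540 + 405 = 6017.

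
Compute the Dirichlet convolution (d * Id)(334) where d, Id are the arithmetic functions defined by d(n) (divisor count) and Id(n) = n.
(d * Id)(334) = 676

Divisors of 334: [1, 2, 167, 334]. For each d | 334:
  d = 1: d(1) · Id(334/1) = 1 · 334 = 334
  d = 2: d(2) · Id(334/2) = 2 · 167 = 334
  d = 167: d(167) · Id(334/167) = 2 · 2 = 4
  d = 334: d(334) · Id(334/334) = 4 · 1 = 4
Summing: (d * Id)(334) = 334 + 334 + 4 + 4 = 676.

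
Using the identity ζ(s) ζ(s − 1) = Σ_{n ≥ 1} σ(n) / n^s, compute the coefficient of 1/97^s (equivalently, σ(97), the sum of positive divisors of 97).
σ(97) = 98

In the product (Σ m^0/m^s)(Σ k / k^s) = Σ (Σ_{d | n} d) / n^s, the coefficient of 1/n^s is σ(n) = Σ_{d | n} d. For n = 97, divisors are [1, 97]; summing: σ(97) = 98.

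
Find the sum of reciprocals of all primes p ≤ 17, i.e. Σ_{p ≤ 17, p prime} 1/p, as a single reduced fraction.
Σ 1/p = 716167/510510

π(17) = 7, so the primes ≤ 17 are [2, 3, 5, 7, 11, 13, 17]. Summing 1/p over these primes: 716167/510510 ≈ 1.4028. Mertens estimate ln ln(17) + 0.2615 ≈ 1.3029.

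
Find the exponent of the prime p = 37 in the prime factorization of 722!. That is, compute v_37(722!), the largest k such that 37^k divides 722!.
v_37(722!) = 19

Legendre's formula: v_p(n!) = Σ_{k ≥ 1} ⌊n / p^k⌋. For p = 37, n = 722, the terms are:
  ⌊722/37^1⌋ = ⌊722/37⌋ = 19
(the next term ⌊722/37^2⌋ = 0, terminating the sum). Summing: v_37(722!) = 19 = 19.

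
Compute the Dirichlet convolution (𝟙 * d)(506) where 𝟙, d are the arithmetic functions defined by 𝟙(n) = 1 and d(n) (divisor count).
(𝟙 * d)(506) = 27

Divisors of 506: [1, 2, 11, 22, 23, 46, 253, 506]. For each d | 506:
  d = 1: 𝟙(1) · d(506/1) = 1 · 8 = 8
  d = 2: 𝟙(2) · d(506/2) = 1 · 4 = 4
  d = 11: 𝟙(11) · d(506/11) = 1 · 4 = 4
  d = 22: 𝟙(22) · d(506/22) = 1 · 2 = 2
  d = 23: 𝟙(23) · d(506/23) = 1 · 4 = 4
  d = 46: 𝟙(46) · d(506/46) = 1 · 2 = 2
  d = 253: 𝟙(253) · d(506/253) = 1 · 2 = 2
  d = 506: 𝟙(506) · d(506/506) = 1 · 1 = 1
Summing: (𝟙 * d)(506) = 8 + 4 + 4 + 2 + 4 + 2 + 2 + 1 = 27.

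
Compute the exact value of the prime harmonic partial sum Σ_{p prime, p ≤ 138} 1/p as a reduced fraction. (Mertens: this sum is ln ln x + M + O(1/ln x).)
Σ 1/p = 134916993045244813891851972880537444693266047783313727/72047817630210000485677936198920432067383702541010310

π(138) = 33, so the primes ≤ 138 are [2, 3, 5, 7, 11, 13, 17, 19, 23, 29, 31, 37, 41, 43, 47, 53, 59, 61, 67, 71, 73, 79, 83, 89, 97, 101, 103, 107, 109, 113, 127, 131, 137]. Summing 1/p over these primes: 134916993045244813891851972880537444693266047783313727/72047817630210000485677936198920432067383702541010310 ≈ 1.8726. Mertens estimate ln ln(138) + 0.2615 ≈ 1.8563.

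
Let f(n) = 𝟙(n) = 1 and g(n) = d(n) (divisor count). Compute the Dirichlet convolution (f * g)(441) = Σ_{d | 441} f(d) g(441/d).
(𝟙 * d)(441) = 36

Divisors of 441: [1, 3, 7, 9, 21, 49, 63, 147, 441]. For each d | 441:
  d = 1: 𝟙(1) · d(441/1) = 1 · 9 = 9
  d = 3: 𝟙(3) · d(441/3) = 1 · 6 = 6
  d = 7: 𝟙(7) · d(441/7) = 1 · 6 = 6
  d = 9: 𝟙(9) · d(441/9) = 1 · 3 = 3
  d = 21: 𝟙(21) · d(441/21) = 1 · 4 = 4
  d = 49: 𝟙(49) · d(441/49) = 1 · 3 = 3
  d = 63: 𝟙(63) · d(441/63) = 1 · 2 = 2
  d = 147: 𝟙(147) · d(441/147) = 1 · 2 = 2
  d = 441: 𝟙(441) · d(441/441) = 1 · 1 = 1
Summing: (𝟙 * d)(441) = 9 + 6 + 6 + 3 + 4 + 3 + 2 + 2 + 1 = 36.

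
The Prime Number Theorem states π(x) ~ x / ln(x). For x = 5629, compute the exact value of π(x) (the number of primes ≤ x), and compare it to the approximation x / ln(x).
π(5629) = 739;  x/ln(x) ≈ 651.83;  relative error ≈ 11.80%.

Directly count primes up to 5629: π(5629) = 739. The PNT approximation gives 5629/ln(5629) ≈ 5629/8.63569 ≈ 651.83. Relative error (π(x) − x/ln(x)) / π(x) ≈ 11.80%; the approximation is known to undercount slightly (Li(x) is a better estimate).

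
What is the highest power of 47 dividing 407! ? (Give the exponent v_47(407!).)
v_47(407!) = 8

Legendre's formula: v_p(n!) = Σ_{k ≥ 1} ⌊n / p^k⌋. For p = 47, n = 407, the terms are:
  ⌊407/47^1⌋ = ⌊407/47⌋ = 8
(the next term ⌊407/47^2⌋ = 0, terminating the sum). Summing: v_47(407!) = 8 = 8.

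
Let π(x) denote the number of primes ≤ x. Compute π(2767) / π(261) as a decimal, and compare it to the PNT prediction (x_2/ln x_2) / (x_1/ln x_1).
π(2767)/π(261) = 403/55 ≈ 7.3273;  PNT prediction ≈ 7.4434.

π(261) = 55 and π(2767) = 403, so π(2767)/π(261) ≈ 7.3273. The PNT-predicted ratio is (2767/ln(2767)) / (261/ln(261)) ≈ 7.4434. The two agree to within a few percent, as expected.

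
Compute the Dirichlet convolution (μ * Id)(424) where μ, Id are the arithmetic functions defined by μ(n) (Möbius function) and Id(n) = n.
(μ * Id)(424) = 208

Divisors of 424: [1, 2, 4, 8, 53, 106, 212, 424]. For each d | 424:
  d = 1: μ(1) · Id(424/1) = 1 · 424 = 424
  d = 2: μ(2) · Id(424/2) = -1 · 212 = -212
  d = 4: μ(4) · Id(424/4) = 0 · 106 = 0
  d = 8: μ(8) · Id(424/8) = 0 · 53 = 0
  d = 53: μ(53) · Id(424/53) = -1 · 8 = -8
  d = 106: μ(106) · Id(424/106) = 1 · 4 = 4
  d = 212: μ(212) · Id(424/212) = 0 · 2 = 0
  d = 424: μ(424) · Id(424/424) = 0 · 1 = 0
Summing: (μ * Id)(424) = 424 + -212 + 0 + 0 + -8 + 4 + 0 + 0 = 208.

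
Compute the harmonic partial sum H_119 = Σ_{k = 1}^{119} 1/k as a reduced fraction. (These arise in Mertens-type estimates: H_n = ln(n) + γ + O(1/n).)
H_119 = 93164933029543732588289222815367988877515840444049/17379782769567790172972927968296006432665936992320

Direct summation: H_119 = 1 + 1/2 + ... + 1/119. The least common denominator is lcm(1, ..., 119) = 955888052326228459513511038256280353796626534577600; over this denominator the numerator is 955888052326228459513511038256280353796626534577600 + 477944026163114229756755519128140176898313267288800 + 318629350775409486504503679418760117932208844859200 + 238972013081557114878377759564070088449156633644400 + 191177610465245691902702207651256070759325306915520 + 159314675387704743252251839709380058966104422429600 + 136555436046604065644787291179468621970946647796800 + 119486006540778557439188879782035044224578316822200 + 106209783591803162168167893139586705977402948286400 + 95588805232622845951351103825628035379662653457760 + 86898913847838950864864639841480032163329684961600 + 79657337693852371626125919854690029483052211214800 + 73529850178940650731808541404329257984355887275200 + 68277718023302032822393645589734310985473323898400 + 63725870155081897300900735883752023586441768971840 + 59743003270389278719594439891017522112289158411100 + 56228708960366379971383002250369432576272149092800 + 53104891795901581084083946569793352988701474143200 + 50309897490854129448079528329277913357717186030400 + 47794402616311422975675551912814017689831326728880 + 45518478682201355214929097059822873990315549265600 + 43449456923919475432432319920740016081664842480800 + 41560350101140367804935262532881754512896805851200 + 39828668846926185813062959927345014741526105607400 + 38235522093049138380540441530251214151865061383104 + 36764925089470325365904270702164628992177943637600 + 35403261197267720722722631046528901992467649428800 + 34138859011651016411196822794867155492736661949200 + 32961656976766498603914173732975184613676777054400 + 31862935077540948650450367941876011793220884485920 + 30835098462136401919790678653428398509568597889600 + 29871501635194639359797219945508761056144579205550 + 28966304615946316954954879947160010721109894987200 + 28114354480183189985691501125184716288136074546400 + 27311087209320813128957458235893724394189329559360 + 26552445897950790542041973284896676494350737071600 + 25834812225033201608473271304223793345854771204800 + 25154948745427064724039764164638956678858593015200 + 24509950059646883577269513801443085994785295758400 + 23897201308155711487837775956407008844915663364440 + 23314342739664108768622220445275130580405525233600 + 22759239341100677607464548529911436995157774632800 + 22229954705261126965430489261773961716200617083200 + 21724728461959737716216159960370008040832421240400 + 21241956718360632433633578627917341195480589657280 + 20780175050570183902467631266440877256448402925600 + 20338043666515499138585341239495326676523968820800 + 19914334423463092906531479963672507370763052803700 + 19507919435229152234969613025638374567278092542400 + 19117761046524569190270220765125607075932530691552 + 18742902986788793323794334083456477525424049697600 + 18382462544735162682952135351082314496088971818800 + 18035623628796763387047378080307176486728802539200 + 17701630598633860361361315523264450996233824714400 + 17379782769567790172972927968296006432665936992320 + 17069429505825508205598411397433577746368330974600 + 16769965830284709816026509443092637785905728676800 + 16480828488383249301957086866487592306838388527200 + 16201492412308956940906966750106446674519093806400 + 15931467538770474325225183970938005896610442242960 + 15670295939774237041205098987807874652403713681600 + 15417549231068200959895339326714199254784298944800 + 15172826227400451738309699019940957996771849755200 + 14935750817597319679898609972754380528072289602775 + 14705970035788130146361708280865851596871177455040 + 14483152307973158477477439973580005360554947493600 + 14266985855615350141992702063526572444725769172800 + 14057177240091594992845750562592358144068037273200 + 13853450033713455934978420844293918170965601950400 + 13655543604660406564478729117946862197094664779680 + 13463212004594767035401563919102540194318683585600 + 13276222948975395271020986642448338247175368535800 + 13094356881181211774157685455565484298583925131200 + 12917406112516600804236635652111896672927385602400 + 12745174031016379460180147176750404717288353794368 + 12577474372713532362019882082319478339429296507600 + 12414130549691278694980662834497147451904240708800 + 12254975029823441788634756900721542997392647879200 + 12099848763623145057133051117168105744261095374400 + 11948600654077855743918887978203504422457831682220 + 11801087065755906907574210348842967330822549809600 + 11657171369832054384311110222637565290202762616800 + 11516723522002752524259169135617835587911163067200 + 11379619670550338803732274264955718497578887316400 + 11245741792073275994276600450073886515254429818560 + 11114977352630563482715244630886980858100308541600 + 10987218992255499534638057910991728204558925684800 + 10862364230979868858108079980185004020416210620200 + 10740315194676724264196753238834610716816028478400 + 10620978359180316216816789313958670597740294828640 + 10504264311277235818829791629189893997765126753600 + 10390087525285091951233815633220438628224201462800 + 10278366154045467306596892884476132836522865963200 + 10169021833257749569292670619747663338261984410400 + 10061979498170825889615905665855582671543437206080 + 9957167211731546453265739981836253685381526401850 + 9854516003363179994984649878930725296872438500800 + 9753959717614576117484806512819187283639046271200 + 9655434871982105651651626649053336907036631662400 + 9558880523262284595135110382562803537966265345776 + 9464238141843846133797138992636439146501252817600 + 9371451493394396661897167041728238762712024848800 + 9280466527439111257412728526760003434918704219200 + 9191231272367581341476067675541157248044485909400 + 9103695736440271042985819411964574798063109853120 + 9017811814398381693523689040153588243364401269600 + 8933533199310546350593561105198881811183425556800 + 8850815299316930180680657761632225498116912357200 + 8769615158956224399206523286754865631161711326400 + 8689891384783895086486463984148003216332968496160 + 8611604075011067202824423768074597781951590401600 + 8534714752912754102799205698716788873184165487300 + 8459186303771933270031071135011330564571916235200 + 8384982915142354908013254721546318892952864338400 + 8312070020228073560987052506576350902579361170240 + 8240414244191624650978543433243796153419194263600 + 8169983353215627859089837933814361998261765252800 + 8100746206154478470453483375053223337259546903200 + 8032672708623768567340428892909918939467449870400 = 5124071316624905292355907254845239388263371224422695, so H_119 = 5124071316624905292355907254845239388263371224422695/955888052326228459513511038256280353796626534577600; reducing by gcd(5124071316624905292355907254845239388263371224422695, 955888052326228459513511038256280353796626534577600) = 55 gives 93164933029543732588289222815367988877515840444049/17379782769567790172972927968296006432665936992320 ≈ 5.36053. (The PNT-adjacent estimate ln(119) + γ ≈ 5.35634 matches within O(1/n).)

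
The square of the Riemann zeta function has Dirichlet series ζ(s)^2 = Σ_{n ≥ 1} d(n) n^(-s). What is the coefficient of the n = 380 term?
d(380) = 12

ζ(s)^2 = (Σ 1/m^s)(Σ 1/k^s). The coefficient of 1/n^s in the product is the number of ordered pairs (m, k) with mk = n, which equals d(n). For n = 380, divisors are [1, 2, 4, 5, 10, 19, 20, 38, 76, 95, 190, 380], so d(380) = 12.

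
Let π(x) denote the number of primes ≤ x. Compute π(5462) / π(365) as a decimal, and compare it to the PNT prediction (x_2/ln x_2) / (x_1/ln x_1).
π(5462)/π(365) = 721/72 ≈ 10.0139;  PNT prediction ≈ 10.2594.

π(365) = 72 and π(5462) = 721, so π(5462)/π(365) ≈ 10.0139. The PNT-predicted ratio is (5462/ln(5462)) / (365/ln(365)) ≈ 10.2594. The two agree to within a few percent, as expected.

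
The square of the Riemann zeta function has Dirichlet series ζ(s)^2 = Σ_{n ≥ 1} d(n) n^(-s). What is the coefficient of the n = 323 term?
d(323) = 4

ζ(s)^2 = (Σ 1/m^s)(Σ 1/k^s). The coefficient of 1/n^s in the product is the number of ordered pairs (m, k) with mk = n, which equals d(n). For n = 323, divisors are [1, 17, 19, 323], so d(323) = 4.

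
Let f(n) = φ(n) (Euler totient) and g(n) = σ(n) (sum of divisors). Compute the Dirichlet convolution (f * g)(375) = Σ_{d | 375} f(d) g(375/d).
(φ * σ)(375) = 3000

Divisors of 375: [1, 3, 5, 15, 25, 75, 125, 375]. For each d | 375:
  d = 1: φ(1) · σ(375/1) = 1 · 624 = 624
  d = 3: φ(3) · σ(375/3) = 2 · 156 = 312
  d = 5: φ(5) · σ(375/5) = 4 · 124 = 496
  d = 15: φ(15) · σ(375/15) = 8 · 31 = 248
  d = 25: φ(25) · σ(375/25) = 20 · 24 = 480
  d = 75: φ(75) · σ(375/75) = 40 · 6 = 240
  d = 125: φ(125) · σ(375/125) = 100 · 4 = 400
  d = 375: φ(375) · σ(375/375) = 200 · 1 = 200
Summing: (φ * σ)(375) = 624 + 312 + 496 + 248 + 480 + 240 + 400 + 200 = 3000.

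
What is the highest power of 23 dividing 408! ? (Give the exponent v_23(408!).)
v_23(408!) = 17

Legendre's formula: v_p(n!) = Σ_{k ≥ 1} ⌊n / p^k⌋. For p = 23, n = 408, the terms are:
  ⌊408/23^1⌋ = ⌊408/23⌋ = 17
(the next term ⌊408/23^2⌋ = 0, terminating the sum). Summing: v_23(408!) = 17 = 17.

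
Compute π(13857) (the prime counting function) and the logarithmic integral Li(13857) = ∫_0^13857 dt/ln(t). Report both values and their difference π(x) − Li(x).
π(13857) = 1636;  Li(13857) ≈ 1657.27;  π(x) − Li(x) ≈ -21.27.

Direct count of primes ≤ 13857 gives π(13857) = 1636. Numerical evaluation of the logarithmic integral gives Li(13857) ≈ 1657.27. The difference π(x) − Li(x) ≈ -21.27 is typically negative for small/moderate x (Li(x) overestimates), though Littlewood's theorem shows this sign changes infinitely often.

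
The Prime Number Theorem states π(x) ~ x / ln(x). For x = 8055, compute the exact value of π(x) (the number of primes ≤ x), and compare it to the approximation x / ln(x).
π(8055) = 1012;  x/ln(x) ≈ 895.59;  relative error ≈ 11.50%.

Directly count primes up to 8055: π(8055) = 1012. The PNT approximation gives 8055/ln(8055) ≈ 8055/8.99405 ≈ 895.59. Relative error (π(x) − x/ln(x)) / π(x) ≈ 11.50%; the approximation is known to undercount slightly (Li(x) is a better estimate).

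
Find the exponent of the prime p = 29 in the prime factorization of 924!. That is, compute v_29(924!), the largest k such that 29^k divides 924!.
v_29(924!) = 32

Legendre's formula: v_p(n!) = Σ_{k ≥ 1} ⌊n / p^k⌋. For p = 29, n = 924, the terms are:
  ⌊924/29^1⌋ = ⌊924/29⌋ = 31
  ⌊924/29^2⌋ = ⌊924/841⌋ = 1
(the next term ⌊924/29^3⌋ = 0, terminating the sum). Summing: v_29(924!) = 31 + 1 = 32.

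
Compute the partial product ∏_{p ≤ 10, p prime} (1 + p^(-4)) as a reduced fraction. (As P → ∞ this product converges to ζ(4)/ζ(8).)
∏ = 262011361/243101250

The primes p ≤ 10 are [2, 3, 5, 7]. For each, (1 + 1/p^4) = (p^4 + 1)/p^4. Multiplying these fractions over p ∈ [2, 3, 5, 7] gives 262011361/243101250. (In the limit P → ∞ this tends to ζ(4)/ζ(8).)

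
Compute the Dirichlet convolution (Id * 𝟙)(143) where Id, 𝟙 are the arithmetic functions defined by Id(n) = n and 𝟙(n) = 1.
(Id * 𝟙)(143) = 168

Divisors of 143: [1, 11, 13, 143]. For each d | 143:
  d = 1: Id(1) · 𝟙(143/1) = 1 · 1 = 1
  d = 11: Id(11) · 𝟙(143/11) = 11 · 1 = 11
  d = 13: Id(13) · 𝟙(143/13) = 13 · 1 = 13
  d = 143: Id(143) · 𝟙(143/143) = 143 · 1 = 143
Summing: (Id * 𝟙)(143) = 1 + 11 + 13 + 143 = 168.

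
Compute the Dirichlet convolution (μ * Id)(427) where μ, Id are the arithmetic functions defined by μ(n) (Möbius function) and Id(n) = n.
(μ * Id)(427) = 360

Divisors of 427: [1, 7, 61, 427]. For each d | 427:
  d = 1: μ(1) · Id(427/1) = 1 · 427 = 427
  d = 7: μ(7) · Id(427/7) = -1 · 61 = -61
  d = 61: μ(61) · Id(427/61) = -1 · 7 = -7
  d = 427: μ(427) · Id(427/427) = 1 · 1 = 1
Summing: (μ * Id)(427) = 427 + -61 + -7 + 1 = 360.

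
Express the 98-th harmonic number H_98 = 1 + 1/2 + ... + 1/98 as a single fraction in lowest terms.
H_98 = 360264457021270114060513483605065190394007/69720375229712477164533808935312303556800

Direct summation: H_98 = 1 + 1/2 + ... + 1/98. The least common denominator is lcm(1, ..., 98) = 69720375229712477164533808935312303556800; over this denominator the numerator is 69720375229712477164533808935312303556800 + 34860187614856238582266904467656151778400 + 23240125076570825721511269645104101185600 + 17430093807428119291133452233828075889200 + 13944075045942495432906761787062460711360 + 11620062538285412860755634822552050592800 + 9960053604244639594933401276473186222400 + 8715046903714059645566726116914037944600 + 7746708358856941907170423215034700395200 + 6972037522971247716453380893531230355680 + 6338215929973861560412164448664754868800 + 5810031269142706430377817411276025296400 + 5363105786900959781887216071947100273600 + 4980026802122319797466700638236593111200 + 4648025015314165144302253929020820237120 + 4357523451857029822783363058457018972300 + 4101198542924263362619635819724253150400 + 3873354179428470953585211607517350197600 + 3669493433142761956028095207121700187200 + 3486018761485623858226690446765615177840 + 3320017868081546531644467092157728740800 + 3169107964986930780206082224332377434400 + 3031320662161412050631904736317926241600 + 2905015634571353215188908705638012648200 + 2788815009188499086581352357412492142272 + 2681552893450479890943608035973550136800 + 2582236119618980635723474405011566798400 + 2490013401061159898733350319118296555600 + 2404150869990085419466683066734907019200 + 2324012507657082572151126964510410118560 + 2249044362248789585952703514042332372800 + 2178761725928514911391681529228509486150 + 2112738643324620520137388149554918289600 + 2050599271462131681309817909862126575200 + 1992010720848927918986680255294637244480 + 1936677089714235476792605803758675098800 + 1884334465667904788230643484738170366400 + 1834746716571380978014047603560850093600 + 1787701928966986593962405357315700091200 + 1743009380742811929113345223382807588920 + 1700496956822255540598385583788104964800 + 1660008934040773265822233546078864370400 + 1621404075109592492198460672914239617600 + 1584553982493465390103041112166188717200 + 1549341671771388381434084643006940079040 + 1515660331080706025315952368158963120800 + 1483412238930052705628378913517283054400 + 1452507817285676607594454352819006324100 + 1422864800606377084990485896639026603200 + 1394407504594249543290676178706246071136 + 1367066180974754454206545273241417716800 + 1340776446725239945471804017986775068400 + 1315478777919103342727052998779477425600 + 1291118059809490317861737202505783399200 + 1267643185994772312082432889732950973760 + 1245006700530579949366675159559148277800 + 1223164477714253985342698402373900062400 + 1202075434995042709733341533367453509600 + 1181701275079872494314132354835801755200 + 1162006253828541286075563482255205059280 + 1142956970978893068271046048119873828800 + 1124522181124394792976351757021166186400 + 1106672622693848843881489030719242913600 + 1089380862964257455695840764614254743075 + 1072621157380191956377443214389420054720 + 1056369321662310260068694074777459144800 + 1040602615368842942754235954258392590400 + 1025299635731065840654908954931063287600 + 1010440220720470683543968245439308747200 + 996005360424463959493340127647318622240 + 981977115911443340345546604722708500800 + 968338544857117738396302901879337549400 + 955073633283732563897723410072771281600 + 942167232833952394115321742369085183200 + 929605003062833028860450785804164047424 + 917373358285690489007023801780425046800 + 905459418567694508630309206952107838400 + 893850964483493296981202678657850045600 + 882536395312816166639668467535598779200 + 871504690371405964556672611691403794460 + 860745373206326878574491468337188932800 + 850248478411127770299192791894052482400 + 840004520839909363428118179943521729600 + 830004467020386632911116773039432185200 + 820239708584852672523927163944850630080 + 810702037554796246099230336457119808800 + 801383623330028473155561022244969006400 + 792276991246732695051520556083094358600 + 783375002581039069264424819497891051200 + 774670835885694190717042321503470039520 + 766157969557279968841030867421014324800 + 757830165540353012657976184079481560400 + 749681454082929861984234504680777457600 + 741706119465026352814189456758641527200 + 733898686628552391205619041424340037440 + 726253908642838303797227176409503162050 + 718766754945489455304472257065075294400 + 711432400303188542495242948319513301600 = 360264457021270114060513483605065190394007, so H_98 = 360264457021270114060513483605065190394007/69720375229712477164533808935312303556800 (already in lowest terms) ≈ 5.16728. (The PNT-adjacent estimate ln(98) + γ ≈ 5.16218 matches within O(1/n).)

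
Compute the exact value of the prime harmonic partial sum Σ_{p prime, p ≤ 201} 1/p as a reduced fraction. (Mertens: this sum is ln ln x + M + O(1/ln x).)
Σ 1/p = 15202313841027497739047080375538859939135227730139536997746371469607707132833646367/7799922041683461553249199106329813876687996789903550945093032474868511536164700810

π(201) = 46, so the primes ≤ 201 are [2, 3, 5, 7, 11, 13, 17, 19, 23, 29, 31, 37, 41, 43, 47, 53, 59, 61, 67, 71, 73, 79, 83, 89, 97, 101, 103, 107, 109, 113, 127, 131, 137, 139, 149, 151, 157, 163, 167, 173, 179, 181, 191, 193, 197, 199]. Summing 1/p over these primes: 15202313841027497739047080375538859939135227730139536997746371469607707132833646367/7799922041683461553249199106329813876687996789903550945093032474868511536164700810 ≈ 1.9490. Mertens estimate ln ln(201) + 0.2615 ≈ 1.9298.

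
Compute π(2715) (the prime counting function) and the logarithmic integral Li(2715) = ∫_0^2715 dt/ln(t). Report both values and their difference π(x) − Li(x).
π(2715) = 396;  Li(2715) ≈ 406.94;  π(x) − Li(x) ≈ -10.94.

Direct count of primes ≤ 2715 gives π(2715) = 396. Numerical evaluation of the logarithmic integral gives Li(2715) ≈ 406.94. The difference π(x) − Li(x) ≈ -10.94 is typically negative for small/moderate x (Li(x) overestimates), though Littlewood's theorem shows this sign changes infinitely often.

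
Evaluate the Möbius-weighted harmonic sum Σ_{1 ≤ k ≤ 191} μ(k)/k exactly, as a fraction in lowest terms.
Σ μ(k)/k = -420739552915294928774241207455396214980695624016399287527924921993022991/27128766892785789697356865495675641342069048639462920399809650408428403405

Values of μ(k) for 1 ≤ k ≤ 191: μ(1) = 1, μ(2) = -1, μ(3) = -1, μ(5) = -1, μ(6) = 1, μ(7) = -1, μ(10) = 1, μ(11) = -1, μ(13) = -1, μ(14) = 1, μ(15) = 1, μ(17) = -1, μ(19) = -1, μ(21) = 1, μ(22) = 1, μ(23) = -1, μ(26) = 1, μ(29) = -1, μ(30) = -1, μ(31) = -1, μ(33) = 1, μ(34) = 1, μ(35) = 1, μ(37) = -1, μ(38) = 1, μ(39) = 1, μ(41) = -1, μ(42) = -1, μ(43) = -1, μ(46) = 1, μ(47) = -1, μ(51) = 1, μ(53) = -1, μ(55) = 1, μ(57) = 1, μ(58) = 1, μ(59) = -1, μ(61) = -1, μ(62) = 1, μ(65) = 1, μ(66) = -1, μ(67) = -1, μ(69) = 1, μ(70) = -1, μ(71) = -1, μ(73) = -1, μ(74) = 1, μ(77) = 1, μ(78) = -1, μ(79) = -1, μ(82) = 1, μ(83) = -1, μ(85) = 1, μ(86) = 1, μ(87) = 1, μ(89) = -1, μ(91) = 1, μ(93) = 1, μ(94) = 1, μ(95) = 1, μ(97) = -1, μ(101) = -1, μ(102) = -1, μ(103) = -1, μ(105) = -1, μ(106) = 1, μ(107) = -1, μ(109) = -1, μ(110) = -1, μ(111) = 1, μ(113) = -1, μ(114) = -1, μ(115) = 1, μ(118) = 1, μ(119) = 1, μ(122) = 1, μ(123) = 1, μ(127) = -1, μ(129) = 1, μ(130) = -1, μ(131) = -1, μ(133) = 1, μ(134) = 1, μ(137) = -1, μ(138) = -1, μ(139) = -1, μ(141) = 1, μ(142) = 1, μ(143) = 1, μ(145) = 1, μ(146) = 1, μ(149) = -1, μ(151) = -1, μ(154) = -1, μ(155) = 1, μ(157) = -1, μ(158) = 1, μ(159) = 1, μ(161) = 1, μ(163) = -1, μ(165) = -1, μ(166) = 1, μ(167) = -1, μ(170) = -1, μ(173) = -1, μ(174) = -1, μ(177) = 1, μ(178) = 1, μ(179) = -1, μ(181) = -1, μ(182) = -1, μ(183) = 1, μ(185) = 1, μ(186) = -1, μ(187) = 1, μ(190) = -1, μ(191) = -1, with μ = 0 on non-squarefree integers. Summing μ(k)/k for k where μ(k) ≠ 0 gives -420739552915294928774241207455396214980695624016399287527924921993022991/27128766892785789697356865495675641342069048639462920399809650408428403405 ≈ -0.0155. (PNT ⟺ this sum → 0 as n → ∞.)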